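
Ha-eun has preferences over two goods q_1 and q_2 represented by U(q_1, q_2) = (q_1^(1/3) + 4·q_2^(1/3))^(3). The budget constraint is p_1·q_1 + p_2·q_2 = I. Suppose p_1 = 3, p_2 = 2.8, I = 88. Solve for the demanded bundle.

With the ratio pinned down, the budget gives q_1* = I/(p_1 + p_2·(q_2/q_1)) and q_2* = (q_2/q_1)·q_1*.
Numerically q_2/q_1 = 8.872271, so q_1* = 88/(3 + 2.8·8.872271) = 3.1607 and q_2* = 8.872271·3.1607 = 28.0422.

q_1* = 3.1607, q_2* = 28.0422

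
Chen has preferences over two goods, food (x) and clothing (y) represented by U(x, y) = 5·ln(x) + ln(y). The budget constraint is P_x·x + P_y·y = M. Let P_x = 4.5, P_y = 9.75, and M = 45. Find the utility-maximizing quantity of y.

At P_x=4.5, P_y=9.75, M=45: y* = 1/6·45/9.75 = 0.7692.

y* = 0.7692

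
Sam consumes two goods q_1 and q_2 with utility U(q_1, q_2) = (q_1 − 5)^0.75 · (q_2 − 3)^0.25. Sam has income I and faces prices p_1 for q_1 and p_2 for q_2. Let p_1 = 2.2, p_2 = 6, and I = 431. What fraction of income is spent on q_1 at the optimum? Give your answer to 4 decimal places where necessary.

Discretionary income = 431 − 5·2.2 − 3·6 = 402; q_1* = 5 + 0.75·402/2.2 = 142.0455; q_2* = 3 + 0.25·402/6 = 19.75.
Expenditure on q_1: 2.2·142.0455 = 312.5; share = 0.7251.

share on q_1 = 0.7251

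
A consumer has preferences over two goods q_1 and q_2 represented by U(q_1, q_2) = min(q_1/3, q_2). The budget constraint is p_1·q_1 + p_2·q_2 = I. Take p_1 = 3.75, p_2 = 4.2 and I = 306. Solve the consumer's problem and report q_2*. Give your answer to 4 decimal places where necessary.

With perfect complements, no substitution: consume in ratio q_1:q_2 = 3:1.
Budget: p_1·q_1 + p_2·(1/3)·q_1 = I, so (3·p_1 + p_2)·q_1 = 3·I.
Demand: q_1*(p_1,p_2,I) = 3·I/(3·p_1 + p_2), q_2* = I/(3·p_1 + p_2).
Here 3·3.75 + 4.2 = 15.45, giving q_2* = 19.8058.

q_2* = 19.8058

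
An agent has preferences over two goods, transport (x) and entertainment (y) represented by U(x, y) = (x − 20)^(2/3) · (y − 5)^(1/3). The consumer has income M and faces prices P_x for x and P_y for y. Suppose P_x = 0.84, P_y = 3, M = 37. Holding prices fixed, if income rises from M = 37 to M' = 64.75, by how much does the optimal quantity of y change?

Δy* = 3.0833

This is Cobb-Douglas in (x−20, y−5): tangency gives 2/3·P_y·(y−5) = 1/3·P_x·(x−20).
After buying the subsistence bundle (20, 5), a share 2/3 of the remaining income goes to x: x* = 20 + 2/3·(M − 20P_x − 5P_y)/P_x.
Discretionary income = 37 − 20·0.84 − 5·3 = 5.2; y* = 5 + 1/3·5.2/3 = 5.5778.
At M' = 64.75: y* = 8.6611. Change: 8.6611 − 5.5778 = 3.0833.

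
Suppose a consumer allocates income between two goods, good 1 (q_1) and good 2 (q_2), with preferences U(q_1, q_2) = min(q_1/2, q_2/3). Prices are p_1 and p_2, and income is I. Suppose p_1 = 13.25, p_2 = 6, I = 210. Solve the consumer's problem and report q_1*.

Demand: q_1*(p_1,p_2,I) = 2·I/(2·p_1 + 3·p_2), q_2* = 3·I/(2·p_1 + 3·p_2).
Here 2·13.25 + 3·6 = 44.5, giving q_1* = 9.4382.

q_1* = 9.4382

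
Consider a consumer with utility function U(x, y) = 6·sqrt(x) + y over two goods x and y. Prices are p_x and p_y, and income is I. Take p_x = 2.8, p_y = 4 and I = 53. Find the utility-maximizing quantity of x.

Utility is quasi-linear in y; the FOC for x is 3/√x = p_x/p_y.
Thus x* = (3·p_y/p_x)² — independent of I — with the rest of income spent on y.
Plugging in: x* = (3·4/2.8)² = 18.3673.

x* = 18.3673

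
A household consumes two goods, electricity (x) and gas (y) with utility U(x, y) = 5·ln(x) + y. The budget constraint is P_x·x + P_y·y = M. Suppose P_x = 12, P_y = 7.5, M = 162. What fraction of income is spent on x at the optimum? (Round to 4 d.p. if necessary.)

Set MRS = P_x/P_y: (5/x)/1 = P_x/P_y.
So x*(P_x,P_y) = 5·P_y/P_x, independent of income; and y* = (M − 5·P_y)/P_y.
At the given prices: x* = 5·7.5/12 = 3.125, and y* = 16.6.
Expenditure on x: 12·3.125 = 37.5; share = 0.2315.

share on x = 0.2315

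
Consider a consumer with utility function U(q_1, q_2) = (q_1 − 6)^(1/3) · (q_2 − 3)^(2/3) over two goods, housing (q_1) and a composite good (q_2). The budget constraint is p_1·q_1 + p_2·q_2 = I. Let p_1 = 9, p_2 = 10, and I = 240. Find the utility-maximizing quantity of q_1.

q_1* = 11.7778

MRS = (1/2)·(q_2−3)/(q_1−6). Tangency with p_1/p_2 gives q_2−3 = 2·(p_1/p_2)·(q_1−6).
After buying the subsistence bundle (6, 3), a share 1/3 of the remaining income goes to q_1: q_1* = 6 + 1/3·(I − 6p_1 − 3p_2)/p_1.
Discretionary income = 240 − 6·9 − 3·10 = 156; q_1* = 6 + 1/3·156/9 = 11.7778.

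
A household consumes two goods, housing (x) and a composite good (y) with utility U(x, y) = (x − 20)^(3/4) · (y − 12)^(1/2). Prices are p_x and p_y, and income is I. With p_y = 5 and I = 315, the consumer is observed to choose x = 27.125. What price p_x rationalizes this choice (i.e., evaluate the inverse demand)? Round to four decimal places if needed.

Let x' = x−20, y' = y−12. MRS = (3/2)·y'/x' = p_x/p_y.
Substituting into the budget: x* = 20 + 0.6·(I − 20·p_x − 12·p_y)/p_x, and y* = 12 + 0.4·(…)/p_y.
Set x* = 27.125 in the demand function and solve for p_x: p_x = 8.

p_x = 8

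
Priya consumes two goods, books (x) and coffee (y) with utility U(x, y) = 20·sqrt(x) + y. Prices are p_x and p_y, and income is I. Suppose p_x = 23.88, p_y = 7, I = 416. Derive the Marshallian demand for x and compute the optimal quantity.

x* = 8.5927

MU_x = 10/√x, MU_y = 1. Tangency: 10/√x = p_x/p_y.
Solve: √x = 10·p_y/p_x, so x*(p_x,p_y) = (10·p_y/p_x)², and y* = (I − p_x·x*)/p_y.
Plugging in: x* = (10·7/23.88)² = 8.5927.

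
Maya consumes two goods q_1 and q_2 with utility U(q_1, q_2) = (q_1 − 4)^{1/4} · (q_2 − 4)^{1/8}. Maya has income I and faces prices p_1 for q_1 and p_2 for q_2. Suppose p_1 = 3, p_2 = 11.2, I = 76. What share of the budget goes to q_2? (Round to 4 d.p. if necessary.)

This is Cobb-Douglas in (q_1−4, q_2−4): tangency gives 0.25·p_2·(q_2−4) = 0.125·p_1·(q_1−4).
Substituting into the budget: q_1* = 4 + 2/3·(I − 4·p_1 − 4·p_2)/p_1, and q_2* = 4 + 1/3·(…)/p_2.
Discretionary income = 76 − 4·3 − 4·11.2 = 19.2; q_1* = 4 + 2/3·19.2/3 = 8.2667; q_2* = 4 + 1/3·19.2/11.2 = 4.5714.
Expenditure on q_2: 11.2·4.5714 = 51.2; share = 0.6737.

share on q_2 = 0.6737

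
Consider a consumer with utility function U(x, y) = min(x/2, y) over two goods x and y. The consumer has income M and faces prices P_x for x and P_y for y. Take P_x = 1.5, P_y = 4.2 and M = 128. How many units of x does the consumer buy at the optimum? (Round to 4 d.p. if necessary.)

x* = 35.5556

Leontief preferences: the optimum is at the kink where x/2 = y/1, i.e. y = (1/2)·x.
Budget: P_x·x + P_y·(1/2)·x = M, so (2·P_x + P_y)·x = 2·M.
Demand: x*(P_x,P_y,M) = 2·M/(2·P_x + P_y), y* = M/(2·P_x + P_y).
Here 2·1.5 + 4.2 = 7.2, giving x* = 35.5556.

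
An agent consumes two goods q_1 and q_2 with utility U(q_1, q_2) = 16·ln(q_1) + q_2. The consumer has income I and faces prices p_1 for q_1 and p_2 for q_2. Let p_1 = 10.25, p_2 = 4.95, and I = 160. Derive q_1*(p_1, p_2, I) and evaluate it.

Set MRS = p_1/p_2: (16/q_1)/1 = p_1/p_2.
So q_1*(p_1,p_2) = 16·p_2/p_1, independent of income; and q_2* = (I − 16·p_2)/p_2.
At the given prices: q_1* = 16·4.95/10.25 = 7.7268.

q_1* = 7.7268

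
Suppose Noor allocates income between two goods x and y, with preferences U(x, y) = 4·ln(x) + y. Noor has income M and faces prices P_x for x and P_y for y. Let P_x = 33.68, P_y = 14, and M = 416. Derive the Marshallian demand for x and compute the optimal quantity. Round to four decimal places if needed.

x* = 1.6627

MU_x = 4/x, MU_y = 1. Tangency: 4/x = P_x/P_y.
So x*(P_x,P_y) = 4·P_y/P_x, independent of income; and y* = (M − 4·P_y)/P_y.
At the given prices: x* = 4·14/33.68 = 1.6627.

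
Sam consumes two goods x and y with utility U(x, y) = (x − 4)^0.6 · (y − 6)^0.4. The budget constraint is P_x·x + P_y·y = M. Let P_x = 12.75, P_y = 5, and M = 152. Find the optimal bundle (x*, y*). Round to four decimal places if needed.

x* = 7.3412, y* = 11.68

MRS = (3/2)·(y−6)/(x−4). Tangency with P_x/P_y gives y−6 = (2/3)·(P_x/P_y)·(x−4).
Substituting into the budget: x* = 4 + 0.6·(M − 4·P_x − 6·P_y)/P_x, and y* = 6 + 0.4·(…)/P_y.
Discretionary income = 152 − 4·12.75 − 6·5 = 71; x* = 4 + 0.6·71/12.75 = 7.3412; y* = 6 + 0.4·71/5 = 11.68.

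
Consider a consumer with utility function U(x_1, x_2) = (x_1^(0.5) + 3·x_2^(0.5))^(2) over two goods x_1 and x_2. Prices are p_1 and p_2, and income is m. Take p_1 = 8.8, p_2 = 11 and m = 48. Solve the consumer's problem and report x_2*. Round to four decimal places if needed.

x_2* = 3.8315

MU_x_1 ∝ x_1^(-0.5), MU_x_2 ∝ 3·x_2^(-0.5), so MRS = (1/3)·(x_2/x_1)^(0.5) = p_1/p_2.
Hence x_2/x_1 = (3·p_1/p_2)^(1/(0.5)), i.e. raised to the 2 power.
Substitute x_2 = (x_2/x_1)·x_1 into the budget: x_1* = m/(p_1 + p_2·(x_2/x_1)).
Numerically x_2/x_1 = 5.76, so x_1* = 48/(8.8 + 11·5.76) = 0.6652 and x_2* = 5.76·0.6652 = 3.8315.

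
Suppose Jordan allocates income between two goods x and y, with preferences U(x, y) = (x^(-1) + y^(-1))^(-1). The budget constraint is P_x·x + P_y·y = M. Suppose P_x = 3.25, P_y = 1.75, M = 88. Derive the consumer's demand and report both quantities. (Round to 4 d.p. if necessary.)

From the CES first-order condition, (y/x)^(2) = P_x/P_y.
Solve for the ratio: y/x = [P_x/P_y]^(0.5).
Substitute y = (y/x)·x into the budget: x* = M/(P_x + P_y·(y/x)).
Numerically y/x = 1.36277, so x* = 88/(3.25 + 1.75·1.36277) = 15.6171 and y* = 1.36277·15.6171 = 21.2825.

x* = 15.6171, y* = 21.2825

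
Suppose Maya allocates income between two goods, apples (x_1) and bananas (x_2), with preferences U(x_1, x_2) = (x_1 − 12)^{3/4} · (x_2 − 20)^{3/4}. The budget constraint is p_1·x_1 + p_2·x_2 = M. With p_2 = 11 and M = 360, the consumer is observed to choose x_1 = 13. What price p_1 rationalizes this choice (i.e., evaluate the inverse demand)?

Let x_1' = x_1−12, x_2' = x_2−20. MRS = x_2'/x_1' = p_1/p_2.
After buying the subsistence bundle (12, 20), a share 0.5 of the remaining income goes to x_1: x_1* = 12 + 0.5·(M − 12p_1 − 20p_2)/p_1.
Set x_1* = 13 in the demand function and solve for p_1: p_1 = 10.

p_1 = 10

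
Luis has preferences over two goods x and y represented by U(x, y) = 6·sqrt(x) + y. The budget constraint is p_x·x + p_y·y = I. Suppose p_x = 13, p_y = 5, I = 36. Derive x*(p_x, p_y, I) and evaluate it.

x* = 1.3314

Plugging in: x* = (3·5/13)² = 1.3314.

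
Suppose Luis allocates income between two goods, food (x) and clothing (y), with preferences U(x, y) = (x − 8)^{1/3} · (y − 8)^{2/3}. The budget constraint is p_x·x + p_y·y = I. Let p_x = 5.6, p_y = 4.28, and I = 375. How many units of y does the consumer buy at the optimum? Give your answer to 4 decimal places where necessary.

This is Cobb-Douglas in (x−8, y−8): tangency gives 1/3·p_y·(y−8) = 2/3·p_x·(x−8).
After buying the subsistence bundle (8, 8), a share 1/3 of the remaining income goes to x: x* = 8 + 1/3·(I − 8p_x − 8p_y)/p_x.
Discretionary income = 375 − 8·5.6 − 8·4.28 = 295.96; y* = 8 + 2/3·295.96/4.28 = 54.0997.

y* = 54.0997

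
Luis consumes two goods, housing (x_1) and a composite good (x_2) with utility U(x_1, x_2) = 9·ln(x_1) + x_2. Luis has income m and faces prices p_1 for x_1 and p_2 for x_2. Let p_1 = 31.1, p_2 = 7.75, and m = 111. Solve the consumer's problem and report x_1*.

So x_1*(p_1,p_2) = 9·p_2/p_1, independent of income; and x_2* = (m − 9·p_2)/p_2.
At the given prices: x_1* = 9·7.75/31.1 = 2.2428.

x_1* = 2.2428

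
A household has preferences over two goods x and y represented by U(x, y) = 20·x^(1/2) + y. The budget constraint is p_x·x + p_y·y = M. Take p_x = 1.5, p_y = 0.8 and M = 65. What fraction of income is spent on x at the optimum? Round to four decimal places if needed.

Set MRS = p_x/p_y: 10·x^(−1/2) = p_x/p_y.
Thus x* = (10·p_y/p_x)² — independent of M — with the rest of income spent on y.
Plugging in: x* = (10·0.8/1.5)² = 28.4444, y* = 27.9167.
Expenditure on x: 1.5·28.4444 = 42.6667; share = 0.6564.

share on x = 0.6564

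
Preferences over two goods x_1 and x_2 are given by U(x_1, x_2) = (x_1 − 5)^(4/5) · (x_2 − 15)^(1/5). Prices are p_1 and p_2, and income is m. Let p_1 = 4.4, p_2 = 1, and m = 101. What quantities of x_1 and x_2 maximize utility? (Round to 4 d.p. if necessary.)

x_1* = 16.6364, x_2* = 27.8

Let x_1' = x_1−5, x_2' = x_2−15. MRS = 4·x_2'/x_1' = p_1/p_2.
Substituting into the budget: x_1* = 5 + 0.8·(m − 5·p_1 − 15·p_2)/p_1, and x_2* = 15 + 0.2·(…)/p_2.
Discretionary income = 101 − 5·4.4 − 15·1 = 64; x_1* = 5 + 0.8·64/4.4 = 16.6364; x_2* = 15 + 0.2·64/1 = 27.8.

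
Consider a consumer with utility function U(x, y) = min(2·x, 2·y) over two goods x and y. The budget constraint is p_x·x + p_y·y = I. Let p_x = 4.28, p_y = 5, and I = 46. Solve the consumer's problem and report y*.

With perfect complements, no substitution: consume in ratio x:y = 2:2.
Budget: p_x·x + p_y·x = I, so (2·p_x + 2·p_y)·x = 2·I.
Demand: x*(p_x,p_y,I) = 2·I/(2·p_x + 2·p_y), y* = 2·I/(2·p_x + 2·p_y).
Here 2·4.28 + 2·5 = 18.56, giving y* = 4.9569.

y* = 4.9569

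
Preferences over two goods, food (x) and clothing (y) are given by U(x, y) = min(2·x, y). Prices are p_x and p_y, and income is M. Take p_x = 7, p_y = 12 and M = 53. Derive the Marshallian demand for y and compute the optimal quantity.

Leontief preferences: the optimum is at the kink where x/1 = y/2, i.e. y = 2·x.
Budget: p_x·x + p_y·2·x = M, so (p_x + 2·p_y)·x = M.
Demand: x*(p_x,p_y,M) = M/(p_x + 2·p_y), y* = 2·M/(p_x + 2·p_y).
Here 7 + 2·12 = 31, giving y* = 3.4194.

y* = 3.4194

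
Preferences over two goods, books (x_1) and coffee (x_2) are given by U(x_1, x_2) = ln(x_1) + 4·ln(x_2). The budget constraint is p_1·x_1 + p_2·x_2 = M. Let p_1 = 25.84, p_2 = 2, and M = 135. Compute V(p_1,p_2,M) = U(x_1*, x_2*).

V = 15.9998

Demand: x_1*(p_1,p_2,M) = 0.2·M/p_1 and x_2* = 0.8·M/p_2.
At p_1=25.84, p_2=2, M=135: x_1* = 0.2·135/25.84 = 1.0449, x_2* = 54.
Utility at the optimum: U(1.0449, 54) = 15.9998.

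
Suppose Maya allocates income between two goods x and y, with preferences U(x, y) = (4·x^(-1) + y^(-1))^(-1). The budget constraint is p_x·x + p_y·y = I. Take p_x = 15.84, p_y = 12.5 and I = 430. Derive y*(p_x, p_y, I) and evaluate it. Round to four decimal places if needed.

MU_x ∝ 4·x^(-2), MU_y ∝ y^(-2), so MRS = 4·(y/x)^(2) = p_x/p_y.
Hence y/x = ((1/4)·p_x/p_y)^(1/(2)), i.e. raised to the 0.5 power.
Substitute y = (y/x)·x into the budget: x* = I/(p_x + p_y·(y/x)).
Numerically y/x = 0.56285, so x* = 430/(15.84 + 12.5·0.56285) = 18.7973 and y* = 0.56285·18.7973 = 10.5801.

y* = 10.5801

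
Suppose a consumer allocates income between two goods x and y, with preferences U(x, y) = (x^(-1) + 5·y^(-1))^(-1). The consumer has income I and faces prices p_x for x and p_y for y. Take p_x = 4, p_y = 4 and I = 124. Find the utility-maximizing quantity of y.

With the ratio pinned down, the budget gives x* = I/(p_x + p_y·(y/x)) and y* = (y/x)·x*.
Numerically y/x = 2.236068, so x* = 124/(4 + 4·2.236068) = 9.5795 and y* = 2.236068·9.5795 = 21.4205.

y* = 21.4205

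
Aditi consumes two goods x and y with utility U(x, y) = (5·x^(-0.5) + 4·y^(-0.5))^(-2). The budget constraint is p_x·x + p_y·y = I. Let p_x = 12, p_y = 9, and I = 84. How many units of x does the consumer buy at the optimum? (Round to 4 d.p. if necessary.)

From the CES first-order condition, (5/4)·(y/x)^(1.5) = p_x/p_y.
Solve for the ratio: y/x = [(4/5)·p_x/p_y]^(2/3).
Substitute y = (y/x)·x into the budget: x* = I/(p_x + p_y·(y/x)).
Numerically y/x = 1.043965, so x* = 84/(12 + 9·1.043965) = 3.926.

x* = 3.926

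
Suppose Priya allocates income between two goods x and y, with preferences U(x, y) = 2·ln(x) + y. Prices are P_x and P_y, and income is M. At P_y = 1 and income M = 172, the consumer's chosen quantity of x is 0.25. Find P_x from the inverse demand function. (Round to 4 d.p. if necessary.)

MU_x = 2/x, MU_y = 1. Tangency: 2/x = P_x/P_y.
So x*(P_x,P_y) = 2·P_y/P_x, independent of income; and y* = (M − 2·P_y)/P_y.
Set x* = 0.25 in the demand function and solve for P_x: P_x = 8.

P_x = 8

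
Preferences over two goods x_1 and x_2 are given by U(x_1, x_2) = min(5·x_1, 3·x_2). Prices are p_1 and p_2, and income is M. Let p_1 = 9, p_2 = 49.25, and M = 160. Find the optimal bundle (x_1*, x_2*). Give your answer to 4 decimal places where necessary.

With perfect complements, no substitution: consume in ratio x_1:x_2 = 3:5.
Budget: p_1·x_1 + p_2·(5/3)·x_1 = M, so (3·p_1 + 5·p_2)·x_1 = 3·M.
Demand: x_1*(p_1,p_2,M) = 3·M/(3·p_1 + 5·p_2), x_2* = 5·M/(3·p_1 + 5·p_2).
Here 3·9 + 5·49.25 = 273.25, giving x_1* = 1.7566 and x_2* = 2.9277.

x_1* = 1.7566, x_2* = 2.9277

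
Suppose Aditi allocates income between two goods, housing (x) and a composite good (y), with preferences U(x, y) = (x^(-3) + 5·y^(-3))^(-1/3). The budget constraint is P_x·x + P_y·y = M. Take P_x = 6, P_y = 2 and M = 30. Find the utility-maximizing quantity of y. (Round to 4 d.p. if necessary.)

y* = 5.942

MU_x ∝ x^(-4), MU_y ∝ 5·y^(-4), so MRS = (1/5)·(y/x)^(4) = P_x/P_y.
Hence y/x = (5·P_x/P_y)^(1/(4)), i.e. raised to the 0.25 power.
With the ratio pinned down, the budget gives x* = M/(P_x + P_y·(y/x)) and y* = (y/x)·x*.
Numerically y/x = 1.96799, so x* = 30/(6 + 2·1.96799) = 3.0193 and y* = 1.96799·3.0193 = 5.942.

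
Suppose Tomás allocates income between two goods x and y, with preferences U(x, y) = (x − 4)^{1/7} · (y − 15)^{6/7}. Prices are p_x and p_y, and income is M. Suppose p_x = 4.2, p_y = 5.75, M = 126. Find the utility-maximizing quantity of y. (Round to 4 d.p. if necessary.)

y* = 18.4211

MRS = (1/6)·(y−15)/(x−4). Tangency with p_x/p_y gives y−15 = 6·(p_x/p_y)·(x−4).
After buying the subsistence bundle (4, 15), a share 1/7 of the remaining income goes to x: x* = 4 + 1/7·(M − 4p_x − 15p_y)/p_x.
Discretionary income = 126 − 4·4.2 − 15·5.75 = 22.95; y* = 15 + 6/7·22.95/5.75 = 18.4211.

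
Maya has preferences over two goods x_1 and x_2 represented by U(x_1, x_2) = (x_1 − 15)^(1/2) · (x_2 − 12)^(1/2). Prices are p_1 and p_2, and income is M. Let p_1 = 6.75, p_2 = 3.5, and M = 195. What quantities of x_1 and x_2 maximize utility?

This is Cobb-Douglas in (x_1−15, x_2−12): tangency gives 0.5·p_2·(x_2−12) = 0.5·p_1·(x_1−15).
Substituting into the budget: x_1* = 15 + 0.5·(M − 15·p_1 − 12·p_2)/p_1, and x_2* = 12 + 0.5·(…)/p_2.
Discretionary income = 195 − 15·6.75 − 12·3.5 = 51.75; x_1* = 15 + 0.5·51.75/6.75 = 18.8333; x_2* = 12 + 0.5·51.75/3.5 = 19.3929.

x_1* = 18.8333, x_2* = 19.3929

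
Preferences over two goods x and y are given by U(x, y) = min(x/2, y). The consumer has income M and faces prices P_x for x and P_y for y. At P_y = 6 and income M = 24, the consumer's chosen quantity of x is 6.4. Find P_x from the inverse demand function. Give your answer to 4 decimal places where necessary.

Leontief preferences: the optimum is at the kink where x/2 = y/1, i.e. y = (1/2)·x.
Budget: P_x·x + P_y·(1/2)·x = M, so (2·P_x + P_y)·x = 2·M.
Demand: x*(P_x,P_y,M) = 2·M/(2·P_x + P_y), y* = M/(2·P_x + P_y).
Set x* = 6.4 in the demand function and solve for P_x: P_x = 0.75.

P_x = 0.75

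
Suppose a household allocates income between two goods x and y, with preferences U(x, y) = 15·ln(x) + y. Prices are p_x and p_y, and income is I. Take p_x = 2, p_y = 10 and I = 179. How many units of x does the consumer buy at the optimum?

x* = 75

Set MRS = p_x/p_y: (15/x)/1 = p_x/p_y.
So x*(p_x,p_y) = 15·p_y/p_x, independent of income; and y* = (I − 15·p_y)/p_y.
At the given prices: x* = 15·10/2 = 75.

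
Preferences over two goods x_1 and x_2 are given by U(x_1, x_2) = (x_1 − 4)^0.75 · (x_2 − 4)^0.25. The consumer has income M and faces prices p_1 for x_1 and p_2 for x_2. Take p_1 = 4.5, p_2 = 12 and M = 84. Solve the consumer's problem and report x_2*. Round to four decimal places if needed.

x_2* = 4.375

This is Cobb-Douglas in (x_1−4, x_2−4): tangency gives 0.75·p_2·(x_2−4) = 0.25·p_1·(x_1−4).
Substituting into the budget: x_1* = 4 + 0.75·(M − 4·p_1 − 4·p_2)/p_1, and x_2* = 4 + 0.25·(…)/p_2.
Discretionary income = 84 − 4·4.5 − 4·12 = 18; x_2* = 4 + 0.25·18/12 = 4.375.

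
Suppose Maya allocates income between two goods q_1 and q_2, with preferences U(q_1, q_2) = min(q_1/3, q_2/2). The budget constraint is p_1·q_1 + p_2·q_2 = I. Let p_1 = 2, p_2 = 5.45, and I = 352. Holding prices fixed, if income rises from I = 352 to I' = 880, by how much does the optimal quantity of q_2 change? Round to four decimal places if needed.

With perfect complements, no substitution: consume in ratio q_1:q_2 = 3:2.
Budget: p_1·q_1 + p_2·(2/3)·q_1 = I, so (3·p_1 + 2·p_2)·q_1 = 3·I.
Demand: q_1*(p_1,p_2,I) = 3·I/(3·p_1 + 2·p_2), q_2* = 2·I/(3·p_1 + 2·p_2).
Here 3·2 + 2·5.45 = 16.9, giving q_2* = 41.6568.
At I' = 880: q_2* = 104.142. Change: 104.142 − 41.6568 = 62.4852.

Δq_2* = 62.4852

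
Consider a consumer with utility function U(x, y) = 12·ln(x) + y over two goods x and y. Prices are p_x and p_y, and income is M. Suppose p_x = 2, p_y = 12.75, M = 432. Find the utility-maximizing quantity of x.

So x*(p_x,p_y) = 12·p_y/p_x, independent of income; and y* = (M − 12·p_y)/p_y.
At the given prices: x* = 12·12.75/2 = 76.5.

x* = 76.5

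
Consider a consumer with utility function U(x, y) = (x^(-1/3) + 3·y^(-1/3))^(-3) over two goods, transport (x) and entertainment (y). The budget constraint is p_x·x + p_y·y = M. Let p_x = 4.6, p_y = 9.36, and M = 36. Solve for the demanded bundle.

MU_x ∝ x^(-4/3), MU_y ∝ 3·y^(-4/3), so MRS = (1/3)·(y/x)^(4/3) = p_x/p_y.
Solve for the ratio: y/x = [3·p_x/p_y]^(0.75).
With the ratio pinned down, the budget gives x* = M/(p_x + p_y·(y/x)) and y* = (y/x)·x*.
Numerically y/x = 1.337989, so x* = 36/(4.6 + 9.36·1.337989) = 2.1024 and y* = 1.337989·2.1024 = 2.8129.

x* = 2.1024, y* = 2.8129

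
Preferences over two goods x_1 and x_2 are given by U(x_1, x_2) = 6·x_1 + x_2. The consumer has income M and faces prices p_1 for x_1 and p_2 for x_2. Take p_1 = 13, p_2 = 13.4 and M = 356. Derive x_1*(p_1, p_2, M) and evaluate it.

Linear utility — the consumer picks whichever good has higher MU/price: 6/13 = 0.4615 vs 1/13.4 = 0.0746.
x_1 gives more utility per dollar, so spend all income on x_1: x_1* = M/p_1, x_2* = 0.
Numerically: x_1* = 27.3846, x_2* = 0.

x_1* = 27.3846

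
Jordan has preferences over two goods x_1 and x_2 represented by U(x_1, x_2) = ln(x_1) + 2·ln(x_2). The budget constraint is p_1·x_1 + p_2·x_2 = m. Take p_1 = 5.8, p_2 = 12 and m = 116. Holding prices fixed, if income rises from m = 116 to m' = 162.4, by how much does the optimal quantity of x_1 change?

Δx_1* = 2.6667

The MRS is (1/2)·x_2/x_1. Set MRS = p_1/p_2.
Rearranging, p_2·x_2 = 2·p_1·x_1. Substituting into the budget gives p_1·x_1·(1 + 2) = m.
Demand: x_1*(p_1,p_2,m) = 1/3·m/p_1 and x_2* = 2/3·m/p_2.
At p_1=5.8, p_2=12, m=116: x_1* = 1/3·116/5.8 = 6.6667.
At m' = 162.4: x_1* = 9.3333. Change: 9.3333 − 6.6667 = 2.6667.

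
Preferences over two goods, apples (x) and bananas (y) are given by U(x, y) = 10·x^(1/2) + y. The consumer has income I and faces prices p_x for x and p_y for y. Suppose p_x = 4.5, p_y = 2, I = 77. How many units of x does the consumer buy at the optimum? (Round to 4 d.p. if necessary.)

Utility is quasi-linear in y; the FOC for x is 5/√x = p_x/p_y.
Solve: √x = 5·p_y/p_x, so x*(p_x,p_y) = (5·p_y/p_x)², and y* = (I − p_x·x*)/p_y.
Plugging in: x* = (5·2/4.5)² = 4.9383.

x* = 4.9383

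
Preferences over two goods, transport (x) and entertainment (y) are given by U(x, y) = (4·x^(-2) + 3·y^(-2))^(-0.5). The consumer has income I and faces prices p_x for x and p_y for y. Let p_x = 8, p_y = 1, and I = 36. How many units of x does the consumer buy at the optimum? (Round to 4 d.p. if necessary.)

x* = 3.6671

With the ratio pinned down, the budget gives x* = I/(p_x + p_y·(y/x)) and y* = (y/x)·x*.
Numerically y/x = 1.817121, so x* = 36/(8 + 1·1.817121) = 3.6671.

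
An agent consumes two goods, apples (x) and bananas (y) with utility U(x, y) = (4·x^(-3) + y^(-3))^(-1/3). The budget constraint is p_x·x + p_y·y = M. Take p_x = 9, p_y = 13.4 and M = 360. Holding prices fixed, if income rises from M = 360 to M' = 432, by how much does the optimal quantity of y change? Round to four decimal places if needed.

MU_x ∝ 4·x^(-4), MU_y ∝ y^(-4), so MRS = 4·(y/x)^(4) = p_x/p_y.
Hence y/x = ((1/4)·p_x/p_y)^(1/(4)), i.e. raised to the 0.25 power.
With the ratio pinned down, the budget gives x* = M/(p_x + p_y·(y/x)) and y* = (y/x)·x*.
Numerically y/x = 0.640132, so x* = 360/(9 + 13.4·0.640132) = 20.4804 and y* = 0.640132·20.4804 = 13.1102.
At M' = 432: y* = 15.7322. Change: 15.7322 − 13.1102 = 2.622.

Δy* = 2.622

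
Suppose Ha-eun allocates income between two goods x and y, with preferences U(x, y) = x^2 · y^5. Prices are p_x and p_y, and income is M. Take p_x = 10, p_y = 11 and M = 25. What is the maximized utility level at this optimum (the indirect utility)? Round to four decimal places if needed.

The MRS is (2/5)·y/x. Set MRS = p_x/p_y.
So 2·p_y·y = 5·p_x·x; combined with the budget, a share 2/7 of income goes to x.
Demand: x*(p_x,p_y,M) = 2/7·M/p_x and y* = 5/7·M/p_y.
At p_x=10, p_y=11, M=25: x* = 2/7·25/10 = 0.7143, y* = 1.6234.
Utility at the optimum: U(0.7143, 1.6234) = 5.7523.

V = 5.7523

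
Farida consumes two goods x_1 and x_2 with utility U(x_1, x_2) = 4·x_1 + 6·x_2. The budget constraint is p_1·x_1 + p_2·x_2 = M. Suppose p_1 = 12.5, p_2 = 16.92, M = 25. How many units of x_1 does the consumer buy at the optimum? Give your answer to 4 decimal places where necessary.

Linear utility — the consumer picks whichever good has higher MU/price: 4/12.5 = 0.32 vs 6/16.92 = 0.3546.
x_2 gives more utility per dollar, so spend all income on x_2: x_2* = M/p_2, x_1* = 0.
Numerically: x_1* = 0, x_2* = 1.4775.

x_1* = 0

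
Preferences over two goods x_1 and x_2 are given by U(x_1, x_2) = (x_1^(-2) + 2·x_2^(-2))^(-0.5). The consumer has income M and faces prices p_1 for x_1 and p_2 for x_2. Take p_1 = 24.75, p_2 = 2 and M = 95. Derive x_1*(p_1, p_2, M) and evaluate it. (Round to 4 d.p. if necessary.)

MRS = MU_x_1/MU_x_2 = (1/2)·(x_2/x_1)^(3). Set equal to p_1/p_2.
Solve for the ratio: x_2/x_1 = [2·p_1/p_2]^(1/3).
With the ratio pinned down, the budget gives x_1* = M/(p_1 + p_2·(x_2/x_1)) and x_2* = (x_2/x_1)·x_1*.
Numerically x_2/x_1 = 2.914238, so x_1* = 95/(24.75 + 2·2.914238) = 3.1068.

x_1* = 3.1068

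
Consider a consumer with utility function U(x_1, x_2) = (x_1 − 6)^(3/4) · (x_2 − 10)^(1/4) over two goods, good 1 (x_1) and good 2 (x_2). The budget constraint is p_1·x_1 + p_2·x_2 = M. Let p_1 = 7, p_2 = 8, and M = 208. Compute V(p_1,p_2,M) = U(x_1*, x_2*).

V = 6.7715

After buying the subsistence bundle (6, 10), a share 0.75 of the remaining income goes to x_1: x_1* = 6 + 0.75·(M − 6p_1 − 10p_2)/p_1.
Discretionary income = 208 − 6·7 − 10·8 = 86; x_1* = 6 + 0.75·86/7 = 15.2143; x_2* = 10 + 0.25·86/8 = 12.6875.
Utility at the optimum: U(15.2143, 12.6875) = 6.7715.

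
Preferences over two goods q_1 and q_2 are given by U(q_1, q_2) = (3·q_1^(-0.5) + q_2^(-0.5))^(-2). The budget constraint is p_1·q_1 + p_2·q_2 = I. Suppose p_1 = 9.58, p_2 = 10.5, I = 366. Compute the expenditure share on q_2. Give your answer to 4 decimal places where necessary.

share on q_2 = 0.3314

MU_q_1 ∝ 3·q_1^(-1.5), MU_q_2 ∝ q_2^(-1.5), so MRS = 3·(q_2/q_1)^(1.5) = p_1/p_2.
Hence q_2/q_1 = ((1/3)·p_1/p_2)^(1/(1.5)), i.e. raised to the 2/3 power.
With the ratio pinned down, the budget gives q_1* = I/(p_1 + p_2·(q_2/q_1)) and q_2* = (q_2/q_1)·q_1*.
Numerically q_2/q_1 = 0.452241, so q_1* = 366/(9.58 + 10.5·0.452241) = 25.5434 and q_2* = 0.452241·25.5434 = 11.5518.
Expenditure on q_2: 10.5·11.5518 = 121.2938; share = 0.3314.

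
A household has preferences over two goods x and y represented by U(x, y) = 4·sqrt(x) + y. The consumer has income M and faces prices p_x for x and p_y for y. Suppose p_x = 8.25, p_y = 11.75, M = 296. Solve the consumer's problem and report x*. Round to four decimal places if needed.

Thus x* = (2·p_y/p_x)² — independent of M — with the rest of income spent on y.
Plugging in: x* = (2·11.75/8.25)² = 8.1139.

x* = 8.1139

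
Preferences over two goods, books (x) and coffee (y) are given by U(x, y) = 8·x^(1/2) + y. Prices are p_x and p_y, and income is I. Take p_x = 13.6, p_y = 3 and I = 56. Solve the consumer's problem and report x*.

Plugging in: x* = (4·3/13.6)² = 0.7785.

x* = 0.7785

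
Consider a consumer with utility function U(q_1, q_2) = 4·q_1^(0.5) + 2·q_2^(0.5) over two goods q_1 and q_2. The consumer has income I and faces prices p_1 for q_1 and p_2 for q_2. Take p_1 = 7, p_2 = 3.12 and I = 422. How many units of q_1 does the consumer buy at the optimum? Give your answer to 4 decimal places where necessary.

q_1* = 38.6225

MU_q_1 ∝ 4·q_1^(-0.5), MU_q_2 ∝ 2·q_2^(-0.5), so MRS = 2·(q_2/q_1)^(0.5) = p_1/p_2.
Hence q_2/q_1 = ((1/2)·p_1/p_2)^(1/(0.5)), i.e. raised to the 2 power.
With the ratio pinned down, the budget gives q_1* = I/(p_1 + p_2·(q_2/q_1)) and q_2* = (q_2/q_1)·q_1*.
Numerically q_2/q_1 = 1.258424, so q_1* = 422/(7 + 3.12·1.258424) = 38.6225.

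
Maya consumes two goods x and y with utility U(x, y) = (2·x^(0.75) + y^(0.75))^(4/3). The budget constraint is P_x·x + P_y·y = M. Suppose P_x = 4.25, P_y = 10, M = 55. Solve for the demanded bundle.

x* = 12.8794, y* = 0.0263

MRS = MU_x/MU_y = 2·(y/x)^(0.25). Set equal to P_x/P_y.
Hence y/x = ((1/2)·P_x/P_y)^(1/(0.25)), i.e. raised to the 4 power.
Substitute y = (y/x)·x into the budget: x* = M/(P_x + P_y·(y/x)).
Numerically y/x = 0.002039, so x* = 55/(4.25 + 10·0.002039) = 12.8794 and y* = 0.002039·12.8794 = 0.0263.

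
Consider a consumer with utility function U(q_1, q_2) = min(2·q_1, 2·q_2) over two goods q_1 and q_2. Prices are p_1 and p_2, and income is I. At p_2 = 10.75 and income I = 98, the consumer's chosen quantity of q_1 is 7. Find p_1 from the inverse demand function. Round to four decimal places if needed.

p_1 = 3.25

Leontief preferences: the optimum is at the kink where q_1/2 = q_2/2, i.e. q_2 = q_1.
Budget: p_1·q_1 + p_2·q_1 = I, so (2·p_1 + 2·p_2)·q_1 = 2·I.
Demand: q_1*(p_1,p_2,I) = 2·I/(2·p_1 + 2·p_2), q_2* = 2·I/(2·p_1 + 2·p_2).
Set q_1* = 7 in the demand function and solve for p_1: p_1 = 3.25.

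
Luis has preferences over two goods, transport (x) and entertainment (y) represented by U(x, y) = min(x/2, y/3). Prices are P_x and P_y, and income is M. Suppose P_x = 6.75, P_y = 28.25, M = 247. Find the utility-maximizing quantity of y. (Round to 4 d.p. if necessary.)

Demand: x*(P_x,P_y,M) = 2·M/(2·P_x + 3·P_y), y* = 3·M/(2·P_x + 3·P_y).
Here 2·6.75 + 3·28.25 = 98.25, giving y* = 7.542.

y* = 7.542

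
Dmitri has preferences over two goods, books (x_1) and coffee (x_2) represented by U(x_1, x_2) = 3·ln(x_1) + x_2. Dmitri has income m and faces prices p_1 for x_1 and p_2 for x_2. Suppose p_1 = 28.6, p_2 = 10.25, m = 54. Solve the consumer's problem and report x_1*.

x_1* = 1.0752

MU_x_1 = 3/x_1, MU_x_2 = 1. Tangency: 3/x_1 = p_1/p_2.
So x_1*(p_1,p_2) = 3·p_2/p_1, independent of income; and x_2* = (m − 3·p_2)/p_2.
At the given prices: x_1* = 3·10.25/28.6 = 1.0752.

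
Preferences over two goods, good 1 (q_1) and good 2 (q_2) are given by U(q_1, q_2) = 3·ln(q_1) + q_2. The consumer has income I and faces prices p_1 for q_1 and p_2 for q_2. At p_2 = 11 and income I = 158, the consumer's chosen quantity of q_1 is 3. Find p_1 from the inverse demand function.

p_1 = 11

Set MRS = p_1/p_2: (3/q_1)/1 = p_1/p_2.
So q_1*(p_1,p_2) = 3·p_2/p_1, independent of income; and q_2* = (I − 3·p_2)/p_2.
Set q_1* = 3 in the demand function and solve for p_1: p_1 = 11.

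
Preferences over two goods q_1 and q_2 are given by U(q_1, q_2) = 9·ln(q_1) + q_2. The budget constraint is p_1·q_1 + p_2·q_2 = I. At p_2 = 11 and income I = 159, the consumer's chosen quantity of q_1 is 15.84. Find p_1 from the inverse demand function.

Set MRS = p_1/p_2: (9/q_1)/1 = p_1/p_2.
So q_1*(p_1,p_2) = 9·p_2/p_1, independent of income; and q_2* = (I − 9·p_2)/p_2.
Set q_1* = 15.84 in the demand function and solve for p_1: p_1 = 6.25.

p_1 = 6.25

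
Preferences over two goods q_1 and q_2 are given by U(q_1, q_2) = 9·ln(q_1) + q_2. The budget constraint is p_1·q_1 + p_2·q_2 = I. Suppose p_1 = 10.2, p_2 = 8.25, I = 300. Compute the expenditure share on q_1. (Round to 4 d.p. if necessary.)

share on q_1 = 0.2475

MU_q_1 = 9/q_1, MU_q_2 = 1. Tangency: 9/q_1 = p_1/p_2.
So q_1*(p_1,p_2) = 9·p_2/p_1, independent of income; and q_2* = (I − 9·p_2)/p_2.
At the given prices: q_1* = 9·8.25/10.2 = 7.2794, and q_2* = 27.3636.
Expenditure on q_1: 10.2·7.2794 = 74.25; share = 0.2475.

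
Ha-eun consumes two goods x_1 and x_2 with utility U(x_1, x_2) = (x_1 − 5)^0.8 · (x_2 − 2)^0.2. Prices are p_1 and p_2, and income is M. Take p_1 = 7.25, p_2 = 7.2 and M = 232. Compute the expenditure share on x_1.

share on x_1 = 0.7816

MRS = 4·(x_2−2)/(x_1−5). Tangency with p_1/p_2 gives x_2−2 = (1/4)·(p_1/p_2)·(x_1−5).
After buying the subsistence bundle (5, 2), a share 0.8 of the remaining income goes to x_1: x_1* = 5 + 0.8·(M − 5p_1 − 2p_2)/p_1.
Discretionary income = 232 − 5·7.25 − 2·7.2 = 181.35; x_1* = 5 + 0.8·181.35/7.25 = 25.011; x_2* = 2 + 0.2·181.35/7.2 = 7.0375.
Expenditure on x_1: 7.25·25.011 = 181.33; share = 0.7816.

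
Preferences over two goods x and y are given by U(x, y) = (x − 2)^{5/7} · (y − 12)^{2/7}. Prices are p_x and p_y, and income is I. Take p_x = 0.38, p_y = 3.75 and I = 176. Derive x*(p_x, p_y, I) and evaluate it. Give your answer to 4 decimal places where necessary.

x* = 246.812

This is Cobb-Douglas in (x−2, y−12): tangency gives 5/7·p_y·(y−12) = 2/7·p_x·(x−2).
After buying the subsistence bundle (2, 12), a share 5/7 of the remaining income goes to x: x* = 2 + 5/7·(I − 2p_x − 12p_y)/p_x.
Discretionary income = 176 − 2·0.38 − 12·3.75 = 130.24; x* = 2 + 5/7·130.24/0.38 = 246.812.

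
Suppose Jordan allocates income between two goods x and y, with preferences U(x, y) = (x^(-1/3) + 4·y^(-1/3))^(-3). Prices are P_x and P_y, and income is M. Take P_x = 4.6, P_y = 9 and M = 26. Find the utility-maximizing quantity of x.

x* = 1.3008

MU_x ∝ x^(-4/3), MU_y ∝ 4·y^(-4/3), so MRS = (1/4)·(y/x)^(4/3) = P_x/P_y.
Solve for the ratio: y/x = [4·P_x/P_y]^(0.75).
With the ratio pinned down, the budget gives x* = M/(P_x + P_y·(y/x)) and y* = (y/x)·x*.
Numerically y/x = 1.709746, so x* = 26/(4.6 + 9·1.709746) = 1.3008.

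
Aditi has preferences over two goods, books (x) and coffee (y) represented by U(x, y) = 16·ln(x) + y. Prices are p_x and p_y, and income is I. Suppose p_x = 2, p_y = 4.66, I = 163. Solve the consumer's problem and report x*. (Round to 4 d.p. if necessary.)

Set MRS = p_x/p_y: (16/x)/1 = p_x/p_y.
So x*(p_x,p_y) = 16·p_y/p_x, independent of income; and y* = (I − 16·p_y)/p_y.
At the given prices: x* = 16·4.66/2 = 37.28.

x* = 37.28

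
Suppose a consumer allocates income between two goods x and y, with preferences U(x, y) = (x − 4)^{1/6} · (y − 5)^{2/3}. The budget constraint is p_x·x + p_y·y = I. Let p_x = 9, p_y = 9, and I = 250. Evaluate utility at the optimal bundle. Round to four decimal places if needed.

This is Cobb-Douglas in (x−4, y−5): tangency gives 1/6·p_y·(y−5) = 2/3·p_x·(x−4).
Substituting into the budget: x* = 4 + 0.2·(I − 4·p_x − 5·p_y)/p_x, and y* = 5 + 0.8·(…)/p_y.
Discretionary income = 250 − 4·9 − 5·9 = 169; x* = 4 + 0.2·169/9 = 7.7556; y* = 5 + 0.8·169/9 = 20.0222.
Utility at the optimum: U(7.7556, 20.0222) = 7.5905.

V = 7.5905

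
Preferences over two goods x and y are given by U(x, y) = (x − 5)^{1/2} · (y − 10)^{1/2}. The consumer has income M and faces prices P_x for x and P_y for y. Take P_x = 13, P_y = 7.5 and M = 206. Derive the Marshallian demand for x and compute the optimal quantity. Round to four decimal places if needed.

Let x' = x−5, y' = y−10. MRS = y'/x' = P_x/P_y.
Substituting into the budget: x* = 5 + 0.5·(M − 5·P_x − 10·P_y)/P_x, and y* = 10 + 0.5·(…)/P_y.
Discretionary income = 206 − 5·13 − 10·7.5 = 66; x* = 5 + 0.5·66/13 = 7.5385.

x* = 7.5385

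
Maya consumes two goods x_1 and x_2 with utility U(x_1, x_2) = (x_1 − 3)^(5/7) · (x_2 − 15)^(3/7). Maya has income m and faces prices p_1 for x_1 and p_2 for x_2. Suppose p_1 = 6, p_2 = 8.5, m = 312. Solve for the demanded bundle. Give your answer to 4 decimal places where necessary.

x_1* = 20.3438, x_2* = 22.3456

Let x_1' = x_1−3, x_2' = x_2−15. MRS = (5/3)·x_2'/x_1' = p_1/p_2.
Substituting into the budget: x_1* = 3 + 0.625·(m − 3·p_1 − 15·p_2)/p_1, and x_2* = 15 + 0.375·(…)/p_2.
Discretionary income = 312 − 3·6 − 15·8.5 = 166.5; x_1* = 3 + 0.625·166.5/6 = 20.3438; x_2* = 15 + 0.375·166.5/8.5 = 22.3456.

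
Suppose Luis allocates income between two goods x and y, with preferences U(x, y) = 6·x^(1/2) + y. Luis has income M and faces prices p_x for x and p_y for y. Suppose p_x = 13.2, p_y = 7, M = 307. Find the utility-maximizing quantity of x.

x* = 2.531

Solve: √x = 3·p_y/p_x, so x*(p_x,p_y) = (3·p_y/p_x)², and y* = (M − p_x·x*)/p_y.
Plugging in: x* = (3·7/13.2)² = 2.531.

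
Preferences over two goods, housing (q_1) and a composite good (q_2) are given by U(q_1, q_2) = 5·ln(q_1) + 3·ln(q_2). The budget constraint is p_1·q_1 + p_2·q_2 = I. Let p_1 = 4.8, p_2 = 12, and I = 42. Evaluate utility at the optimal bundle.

V = 9.3111

The MRS is (5/3)·q_2/q_1. Set MRS = p_1/p_2.
So 5·p_2·q_2 = 3·p_1·q_1; combined with the budget, a share 0.625 of income goes to q_1.
Demand: q_1*(p_1,p_2,I) = 0.625·I/p_1 and q_2* = 0.375·I/p_2.
At p_1=4.8, p_2=12, I=42: q_1* = 0.625·42/4.8 = 5.4688, q_2* = 1.3125.
Utility at the optimum: U(5.4688, 1.3125) = 9.3111.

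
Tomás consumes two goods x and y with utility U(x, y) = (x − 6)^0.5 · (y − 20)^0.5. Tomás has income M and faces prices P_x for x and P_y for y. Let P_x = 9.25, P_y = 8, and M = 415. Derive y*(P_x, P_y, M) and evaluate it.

y* = 32.4688

This is Cobb-Douglas in (x−6, y−20): tangency gives 0.5·P_y·(y−20) = 0.5·P_x·(x−6).
After buying the subsistence bundle (6, 20), a share 0.5 of the remaining income goes to x: x* = 6 + 0.5·(M − 6P_x − 20P_y)/P_x.
Discretionary income = 415 − 6·9.25 − 20·8 = 199.5; y* = 20 + 0.5·199.5/8 = 32.4688.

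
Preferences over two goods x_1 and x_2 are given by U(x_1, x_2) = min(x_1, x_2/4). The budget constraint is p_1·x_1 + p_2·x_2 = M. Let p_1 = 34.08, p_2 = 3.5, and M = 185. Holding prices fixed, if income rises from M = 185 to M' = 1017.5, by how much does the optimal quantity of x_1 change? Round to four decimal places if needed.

Leontief preferences: the optimum is at the kink where x_1/1 = x_2/4, i.e. x_2 = 4·x_1.
Budget: p_1·x_1 + p_2·4·x_1 = M, so (p_1 + 4·p_2)·x_1 = M.
Demand: x_1*(p_1,p_2,M) = M/(p_1 + 4·p_2), x_2* = 4·M/(p_1 + 4·p_2).
Here 34.08 + 4·3.5 = 48.08, giving x_1* = 3.8478.
At M' = 1017.5: x_1* = 21.1626. Change: 21.1626 − 3.8478 = 17.3149.

Δx_1* = 17.3149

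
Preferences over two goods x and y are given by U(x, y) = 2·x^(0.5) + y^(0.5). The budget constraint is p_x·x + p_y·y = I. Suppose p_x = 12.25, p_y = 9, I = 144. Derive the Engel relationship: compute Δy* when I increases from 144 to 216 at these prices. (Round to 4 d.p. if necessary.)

Δy* = 2.0311

MU_x ∝ 2·x^(-0.5), MU_y ∝ y^(-0.5), so MRS = 2·(y/x)^(0.5) = p_x/p_y.
Hence y/x = ((1/2)·p_x/p_y)^(1/(0.5)), i.e. raised to the 2 power.
Substitute y = (y/x)·x into the budget: x* = I/(p_x + p_y·(y/x)).
Numerically y/x = 0.463156, so x* = 144/(12.25 + 9·0.463156) = 8.7706 and y* = 0.463156·8.7706 = 4.0622.
At I' = 216: y* = 6.0933. Change: 6.0933 − 4.0622 = 2.0311.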